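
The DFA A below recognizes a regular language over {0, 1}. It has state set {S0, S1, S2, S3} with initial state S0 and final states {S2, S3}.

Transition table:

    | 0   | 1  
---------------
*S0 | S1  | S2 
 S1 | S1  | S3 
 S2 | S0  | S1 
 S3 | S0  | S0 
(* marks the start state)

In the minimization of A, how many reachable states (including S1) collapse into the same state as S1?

2

P0 = {S2,S3} | {S0,S1}.
No further refinement is possible. Final partition (2 blocks): {S2,S3} | {S0,S1}.
The equivalence class containing S1 is {S0,S1}, of size 2.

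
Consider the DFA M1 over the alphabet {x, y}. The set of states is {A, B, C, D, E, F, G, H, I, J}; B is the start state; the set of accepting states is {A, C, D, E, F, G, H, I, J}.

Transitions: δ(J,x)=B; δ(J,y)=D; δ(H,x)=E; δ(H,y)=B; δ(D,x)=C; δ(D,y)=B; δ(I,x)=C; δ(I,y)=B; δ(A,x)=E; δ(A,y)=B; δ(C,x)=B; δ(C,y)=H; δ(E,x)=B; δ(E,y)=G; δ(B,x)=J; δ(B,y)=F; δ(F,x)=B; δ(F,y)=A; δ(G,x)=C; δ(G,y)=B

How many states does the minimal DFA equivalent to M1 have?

3

States {I} cannot be reached from the start state, so discard them.
P0 = {A,C,D,E,F,G,H,J} | {B}.
Refine {A,C,D,E,F,G,H,J} on symbol x: members go to different blocks, giving {A,D,G,H} and {C,E,F,J}.
The partition is now stable with 3 blocks: {A,D,G,H} | {B} | {C,E,F,J}.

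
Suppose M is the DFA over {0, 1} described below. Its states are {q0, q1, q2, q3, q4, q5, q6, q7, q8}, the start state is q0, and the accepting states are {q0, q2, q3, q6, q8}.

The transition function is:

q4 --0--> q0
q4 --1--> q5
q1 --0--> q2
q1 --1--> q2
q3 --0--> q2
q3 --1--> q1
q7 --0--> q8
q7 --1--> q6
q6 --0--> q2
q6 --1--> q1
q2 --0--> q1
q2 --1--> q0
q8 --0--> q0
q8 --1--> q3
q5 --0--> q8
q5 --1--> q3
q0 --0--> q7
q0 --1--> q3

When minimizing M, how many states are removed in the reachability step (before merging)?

2

Starting at q0 and following transitions, the reachable set is {q0, q1, q2, q3, q6, q7, q8}. That leaves q4, q5 unreachable — 2 in total.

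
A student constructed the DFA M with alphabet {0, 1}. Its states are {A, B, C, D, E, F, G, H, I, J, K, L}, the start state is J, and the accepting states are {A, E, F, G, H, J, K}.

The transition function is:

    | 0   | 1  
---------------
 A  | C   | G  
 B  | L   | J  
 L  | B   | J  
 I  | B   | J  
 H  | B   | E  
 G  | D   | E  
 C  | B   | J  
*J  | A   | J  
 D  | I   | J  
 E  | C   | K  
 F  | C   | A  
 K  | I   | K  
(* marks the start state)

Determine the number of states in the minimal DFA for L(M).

3

First remove the unreachable states {F,H}; 10 states remain.
Initial partition by acceptance: {A,E,G,J,K} | {B,C,D,I,L}.
Refine {A,E,G,J,K} on symbol 0: members go to different blocks, giving {A,E,G,K} and {J}.
The partition is now stable with 3 blocks: {A,E,G,K} | {B,C,D,I,L} | {J}.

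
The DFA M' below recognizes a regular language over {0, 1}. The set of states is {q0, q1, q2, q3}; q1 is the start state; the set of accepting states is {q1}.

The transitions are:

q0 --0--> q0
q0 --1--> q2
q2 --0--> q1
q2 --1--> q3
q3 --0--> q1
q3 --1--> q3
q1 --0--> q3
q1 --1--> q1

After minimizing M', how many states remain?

First remove the unreachable states {q0,q2}; 2 states remain.
Initial partition by acceptance: {q1} | {q3}.
No further refinement is possible. Final partition (2 blocks): {q1} | {q3}.

2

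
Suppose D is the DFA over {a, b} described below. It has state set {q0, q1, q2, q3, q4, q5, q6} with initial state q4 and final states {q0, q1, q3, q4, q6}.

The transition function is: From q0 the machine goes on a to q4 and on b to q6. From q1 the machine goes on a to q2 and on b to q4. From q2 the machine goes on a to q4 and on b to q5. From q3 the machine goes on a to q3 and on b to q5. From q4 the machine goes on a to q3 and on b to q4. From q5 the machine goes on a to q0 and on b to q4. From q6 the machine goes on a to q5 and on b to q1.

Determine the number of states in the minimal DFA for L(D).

Every state is reachable, so we keep all 7.
P0 = {q0,q1,q3,q4,q6} | {q2,q5}.
On input a, block {q0,q1,q3,q4,q6} splits into {q0,q3,q4} and {q1,q6}.
Split {q0,q3,q4} by δ(·,b) → {q0} and {q3} and {q4}.
On input a, block {q2,q5} splits into {q2} and {q5}.
On input a, block {q1,q6} splits into {q1} and {q6}.
Stable partition: {q0} | {q2} | {q1} | {q3} | {q4} | {q5} | {q6} — 7 equivalence classes.

7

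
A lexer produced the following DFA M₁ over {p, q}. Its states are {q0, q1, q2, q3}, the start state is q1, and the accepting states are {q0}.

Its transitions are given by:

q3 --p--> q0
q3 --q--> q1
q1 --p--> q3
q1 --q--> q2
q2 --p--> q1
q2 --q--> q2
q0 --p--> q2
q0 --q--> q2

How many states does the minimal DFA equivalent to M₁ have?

4

All states are reachable from the start state.
Initial partition by acceptance: {q0} | {q1,q2,q3}.
Refine {q1,q2,q3} on symbol p: members go to different blocks, giving {q1,q2} and {q3}.
Refine {q1,q2} on symbol p: members go to different blocks, giving {q1} and {q2}.
The partition is now stable with 4 blocks: {q0} | {q1} | {q3} | {q2}.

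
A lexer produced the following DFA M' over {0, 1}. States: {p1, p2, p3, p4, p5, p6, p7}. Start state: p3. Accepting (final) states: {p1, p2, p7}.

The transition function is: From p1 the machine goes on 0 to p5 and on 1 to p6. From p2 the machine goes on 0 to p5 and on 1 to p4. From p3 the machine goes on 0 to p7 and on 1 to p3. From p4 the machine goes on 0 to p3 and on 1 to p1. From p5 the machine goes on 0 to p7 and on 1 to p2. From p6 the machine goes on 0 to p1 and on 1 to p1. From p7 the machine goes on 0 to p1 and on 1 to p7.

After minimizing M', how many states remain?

All states are reachable from the start state.
Initial partition by acceptance: {p1,p2,p7} | {p3,p4,p5,p6}.
Split {p1,p2,p7} by δ(·,0) → {p1,p2} and {p7}.
Split {p3,p4,p5,p6} by δ(·,0) → {p3,p5} and {p4} and {p6}.
Split {p1,p2} by δ(·,1) → {p1} and {p2}.
On input 1, block {p3,p5} splits into {p3} and {p5}.
No further refinement is possible. Final partition (7 blocks): {p1} | {p3} | {p7} | {p4} | {p6} | {p2} | {p5}.

7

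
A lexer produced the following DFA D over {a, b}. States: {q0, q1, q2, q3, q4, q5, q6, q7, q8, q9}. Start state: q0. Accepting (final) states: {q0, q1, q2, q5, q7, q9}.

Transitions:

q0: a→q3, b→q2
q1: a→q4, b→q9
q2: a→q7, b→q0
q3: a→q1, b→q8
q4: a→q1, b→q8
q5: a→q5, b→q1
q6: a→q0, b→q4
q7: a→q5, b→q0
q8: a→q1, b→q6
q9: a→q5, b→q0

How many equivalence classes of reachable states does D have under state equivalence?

Initial partition by acceptance: {q0,q1,q2,q5,q7,q9} | {q3,q4,q6,q8}.
Split {q0,q1,q2,q5,q7,q9} by δ(·,a) → {q2,q5,q7,q9} and {q0,q1}.
No further refinement is possible. Final partition (3 blocks): {q2,q5,q7,q9} | {q3,q4,q6,q8} | {q0,q1}.

3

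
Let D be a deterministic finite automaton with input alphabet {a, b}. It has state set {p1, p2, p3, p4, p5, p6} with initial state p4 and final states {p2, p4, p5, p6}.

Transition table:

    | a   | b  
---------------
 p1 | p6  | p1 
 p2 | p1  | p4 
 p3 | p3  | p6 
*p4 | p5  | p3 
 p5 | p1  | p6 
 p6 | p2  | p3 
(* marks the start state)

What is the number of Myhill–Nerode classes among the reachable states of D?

4

Start with accepting vs non-accepting: {p2,p4,p5,p6} | {p1,p3}.
Refine {p2,p4,p5,p6} on symbol a: members go to different blocks, giving {p2,p5} and {p4,p6}.
On input a, block {p1,p3} splits into {p1} and {p3}.
No further refinement is possible. Final partition (4 blocks): {p2,p5} | {p1} | {p4,p6} | {p3}.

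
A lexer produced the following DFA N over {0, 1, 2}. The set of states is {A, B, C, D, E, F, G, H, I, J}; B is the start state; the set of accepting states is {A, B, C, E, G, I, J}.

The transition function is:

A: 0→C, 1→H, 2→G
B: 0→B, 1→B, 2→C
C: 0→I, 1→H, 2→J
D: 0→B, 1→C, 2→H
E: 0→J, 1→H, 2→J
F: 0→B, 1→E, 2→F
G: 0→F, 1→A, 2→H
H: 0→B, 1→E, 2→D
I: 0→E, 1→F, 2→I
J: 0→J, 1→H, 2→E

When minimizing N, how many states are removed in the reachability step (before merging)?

2

No path from B leads to A, G; the other 8 states are all reachable.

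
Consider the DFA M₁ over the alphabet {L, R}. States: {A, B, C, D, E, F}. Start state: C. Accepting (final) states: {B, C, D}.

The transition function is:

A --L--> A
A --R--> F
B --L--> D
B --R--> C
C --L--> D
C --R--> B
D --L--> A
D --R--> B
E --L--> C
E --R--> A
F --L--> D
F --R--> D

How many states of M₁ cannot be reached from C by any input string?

No path from C leads to E; the other 5 states are all reachable.

1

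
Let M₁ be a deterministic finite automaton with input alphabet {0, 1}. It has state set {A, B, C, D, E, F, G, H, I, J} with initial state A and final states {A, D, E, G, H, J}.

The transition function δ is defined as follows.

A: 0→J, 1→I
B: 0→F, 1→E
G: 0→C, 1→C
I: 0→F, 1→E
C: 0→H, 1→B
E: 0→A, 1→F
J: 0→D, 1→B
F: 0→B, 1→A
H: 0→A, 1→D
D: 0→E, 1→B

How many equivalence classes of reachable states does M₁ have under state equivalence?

Reachable states from the start: {A,B,D,E,F,I,J}. Unreachable: {C,G,H} — drop them.
Start with accepting vs non-accepting: {A,D,E,J} | {B,F,I}.
The partition is now stable with 2 blocks: {A,D,E,J} | {B,F,I}.

2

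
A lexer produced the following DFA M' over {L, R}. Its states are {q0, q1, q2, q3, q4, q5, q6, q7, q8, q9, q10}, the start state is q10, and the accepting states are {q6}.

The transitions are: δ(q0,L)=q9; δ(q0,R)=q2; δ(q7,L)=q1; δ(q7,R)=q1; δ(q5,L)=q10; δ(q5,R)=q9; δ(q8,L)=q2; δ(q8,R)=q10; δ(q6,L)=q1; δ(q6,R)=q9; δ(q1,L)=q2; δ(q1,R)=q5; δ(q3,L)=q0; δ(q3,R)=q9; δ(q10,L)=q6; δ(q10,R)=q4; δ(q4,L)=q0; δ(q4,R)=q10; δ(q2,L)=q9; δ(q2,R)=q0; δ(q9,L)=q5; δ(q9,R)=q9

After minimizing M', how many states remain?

Reachable states from the start: {q0,q1,q2,q4,q5,q6,q9,q10}. Unreachable: {q3,q7,q8} — drop them.
Start with accepting vs non-accepting: {q6} | {q0,q1,q2,q4,q5,q9,q10}.
On input L, block {q0,q1,q2,q4,q5,q9,q10} splits into {q0,q1,q2,q4,q5,q9} and {q10}.
On input L, block {q0,q1,q2,q4,q5,q9} splits into {q0,q1,q2,q4,q9} and {q5}.
Refine {q0,q1,q2,q4,q9} on symbol L: members go to different blocks, giving {q0,q1,q2,q4} and {q9}.
Split {q0,q1,q2,q4} by δ(·,L) → {q0,q2} and {q1,q4}.
Split {q1,q4} by δ(·,R) → {q1} and {q4}.
The partition is now stable with 7 blocks: {q6} | {q0,q2} | {q10} | {q5} | {q9} | {q1} | {q4}.

7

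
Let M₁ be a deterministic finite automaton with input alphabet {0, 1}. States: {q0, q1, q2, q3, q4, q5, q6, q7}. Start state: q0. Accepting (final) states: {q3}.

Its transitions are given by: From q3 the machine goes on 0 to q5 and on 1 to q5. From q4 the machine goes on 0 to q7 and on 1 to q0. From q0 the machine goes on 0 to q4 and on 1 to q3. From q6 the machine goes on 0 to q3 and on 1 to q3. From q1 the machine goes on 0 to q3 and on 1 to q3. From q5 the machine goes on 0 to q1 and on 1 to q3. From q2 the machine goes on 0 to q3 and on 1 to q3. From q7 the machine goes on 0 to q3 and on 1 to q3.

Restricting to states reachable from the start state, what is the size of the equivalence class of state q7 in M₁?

Reachable states from the start: {q0,q1,q3,q4,q5,q7}. Unreachable: {q2,q6} — drop them.
P0 = {q3} | {q0,q1,q4,q5,q7}.
Split {q0,q1,q4,q5,q7} by δ(·,0) → {q0,q4,q5} and {q1,q7}.
Split {q0,q4,q5} by δ(·,0) → {q4,q5} and {q0}.
On input 1, block {q4,q5} splits into {q4} and {q5}.
The partition is now stable with 5 blocks: {q3} | {q4} | {q1,q7} | {q0} | {q5}.
The equivalence class containing q7 is {q1,q7}, of size 2.

2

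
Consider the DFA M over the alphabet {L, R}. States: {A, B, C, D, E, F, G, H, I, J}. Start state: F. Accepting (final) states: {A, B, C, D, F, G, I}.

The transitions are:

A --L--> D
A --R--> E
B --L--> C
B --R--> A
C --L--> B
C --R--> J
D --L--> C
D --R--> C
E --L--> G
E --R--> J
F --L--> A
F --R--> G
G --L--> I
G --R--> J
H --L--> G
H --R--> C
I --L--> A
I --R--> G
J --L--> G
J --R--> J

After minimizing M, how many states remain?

3

First remove the unreachable states {H}; 9 states remain.
P0 = {A,B,C,D,F,G,I} | {E,J}.
Split {A,B,C,D,F,G,I} by δ(·,R) → {B,D,F,I} and {A,C,G}.
No further refinement is possible. Final partition (3 blocks): {B,D,F,I} | {E,J} | {A,C,G}.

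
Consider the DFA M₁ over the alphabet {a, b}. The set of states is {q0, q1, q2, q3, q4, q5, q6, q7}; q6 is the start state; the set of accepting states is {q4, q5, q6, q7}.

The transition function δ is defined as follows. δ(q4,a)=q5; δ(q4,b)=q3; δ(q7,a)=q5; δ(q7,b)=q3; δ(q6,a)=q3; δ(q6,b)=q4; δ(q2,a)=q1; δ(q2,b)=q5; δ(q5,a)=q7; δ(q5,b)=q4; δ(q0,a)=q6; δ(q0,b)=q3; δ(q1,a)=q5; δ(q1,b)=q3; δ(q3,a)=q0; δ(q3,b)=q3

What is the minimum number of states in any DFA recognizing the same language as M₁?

Reachable states from the start: {q0,q3,q4,q5,q6,q7}. Unreachable: {q1,q2} — drop them.
Start with accepting vs non-accepting: {q4,q5,q6,q7} | {q0,q3}.
On input a, block {q4,q5,q6,q7} splits into {q4,q5,q7} and {q6}.
Refine {q4,q5,q7} on symbol b: members go to different blocks, giving {q4,q7} and {q5}.
On input a, block {q0,q3} splits into {q0} and {q3}.
No further refinement is possible. Final partition (5 blocks): {q4,q7} | {q0} | {q6} | {q5} | {q3}.

5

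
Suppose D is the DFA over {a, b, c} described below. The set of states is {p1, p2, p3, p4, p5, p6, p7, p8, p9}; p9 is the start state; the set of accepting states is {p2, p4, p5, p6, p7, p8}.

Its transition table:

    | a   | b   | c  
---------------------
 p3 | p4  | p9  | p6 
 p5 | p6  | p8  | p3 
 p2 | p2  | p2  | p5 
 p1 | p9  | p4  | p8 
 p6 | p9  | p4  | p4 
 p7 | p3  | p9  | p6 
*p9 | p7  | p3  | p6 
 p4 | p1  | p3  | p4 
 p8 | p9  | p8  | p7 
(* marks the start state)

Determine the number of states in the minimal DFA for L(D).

First remove the unreachable states {p2,p5}; 7 states remain.
Initial partition by acceptance: {p4,p6,p7,p8} | {p1,p3,p9}.
On input b, block {p4,p6,p7,p8} splits into {p4,p7} and {p6,p8}.
On input c, block {p4,p7} splits into {p4} and {p7}.
On input a, block {p1,p3,p9} splits into {p1} and {p3} and {p9}.
On input b, block {p6,p8} splits into {p6} and {p8}.
The partition is now stable with 7 blocks: {p4} | {p1} | {p6} | {p7} | {p3} | {p9} | {p8}.

7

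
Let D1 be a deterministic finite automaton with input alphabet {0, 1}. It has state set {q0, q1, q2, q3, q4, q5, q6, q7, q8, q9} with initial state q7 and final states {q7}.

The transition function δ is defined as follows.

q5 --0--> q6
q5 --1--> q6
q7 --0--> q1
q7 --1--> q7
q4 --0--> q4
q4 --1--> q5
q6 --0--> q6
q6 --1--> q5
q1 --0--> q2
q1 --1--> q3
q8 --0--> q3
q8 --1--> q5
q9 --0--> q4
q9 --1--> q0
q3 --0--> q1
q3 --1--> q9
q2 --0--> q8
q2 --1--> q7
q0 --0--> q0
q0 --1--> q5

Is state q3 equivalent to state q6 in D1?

Every state is reachable, so we keep all 10.
P0 = {q7} | {q0,q1,q2,q3,q4,q5,q6,q8,q9}.
Refine {q0,q1,q2,q3,q4,q5,q6,q8,q9} on symbol 1: members go to different blocks, giving {q0,q1,q3,q4,q5,q6,q8,q9} and {q2}.
On input 0, block {q0,q1,q3,q4,q5,q6,q8,q9} splits into {q0,q3,q4,q5,q6,q8,q9} and {q1}.
Refine {q0,q3,q4,q5,q6,q8,q9} on symbol 0: members go to different blocks, giving {q0,q4,q5,q6,q8,q9} and {q3}.
On input 0, block {q0,q4,q5,q6,q8,q9} splits into {q0,q4,q5,q6,q9} and {q8}.
No further refinement is possible. Final partition (6 blocks): {q7} | {q0,q4,q5,q6,q9} | {q2} | {q1} | {q3} | {q8}.
q3 and q6 end up in different blocks, so they are distinguishable. For instance, the string '001' is accepted from only q3.

No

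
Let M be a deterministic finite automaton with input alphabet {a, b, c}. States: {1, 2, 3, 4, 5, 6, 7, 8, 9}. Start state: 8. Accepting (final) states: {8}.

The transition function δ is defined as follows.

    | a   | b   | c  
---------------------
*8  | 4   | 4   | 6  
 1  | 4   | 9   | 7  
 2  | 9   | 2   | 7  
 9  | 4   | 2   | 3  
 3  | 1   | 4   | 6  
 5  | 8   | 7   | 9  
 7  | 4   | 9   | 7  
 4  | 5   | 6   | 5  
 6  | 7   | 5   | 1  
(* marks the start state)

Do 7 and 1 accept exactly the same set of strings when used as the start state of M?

Yes

Every state is reachable, so we keep all 9.
Initial partition by acceptance: {8} | {1,2,3,4,5,6,7,9}.
Split {1,2,3,4,5,6,7,9} by δ(·,a) → {1,2,3,4,6,7,9} and {5}.
Split {1,2,3,4,6,7,9} by δ(·,a) → {1,2,3,6,7,9} and {4}.
Refine {1,2,3,6,7,9} on symbol a: members go to different blocks, giving {1,7,9} and {2,3,6}.
On input b, block {1,7,9} splits into {1,7} and {9}.
On input a, block {2,3,6} splits into {3,6} and {2}.
Refine {3,6} on symbol b: members go to different blocks, giving {3} and {6}.
Stable partition: {8} | {1,7} | {5} | {4} | {3} | {9} | {2} | {6} — 8 equivalence classes.
7 and 1 lie in the same block of the stable partition, so they are equivalent — no string distinguishes them.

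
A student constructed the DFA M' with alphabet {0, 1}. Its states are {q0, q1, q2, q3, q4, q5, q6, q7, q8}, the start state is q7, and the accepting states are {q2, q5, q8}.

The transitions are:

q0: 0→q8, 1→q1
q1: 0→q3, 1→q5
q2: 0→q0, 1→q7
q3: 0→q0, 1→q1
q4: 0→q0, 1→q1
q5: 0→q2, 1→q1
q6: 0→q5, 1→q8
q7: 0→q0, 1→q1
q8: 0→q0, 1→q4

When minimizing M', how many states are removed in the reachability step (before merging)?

1

No path from q7 leads to q6; the other 8 states are all reachable.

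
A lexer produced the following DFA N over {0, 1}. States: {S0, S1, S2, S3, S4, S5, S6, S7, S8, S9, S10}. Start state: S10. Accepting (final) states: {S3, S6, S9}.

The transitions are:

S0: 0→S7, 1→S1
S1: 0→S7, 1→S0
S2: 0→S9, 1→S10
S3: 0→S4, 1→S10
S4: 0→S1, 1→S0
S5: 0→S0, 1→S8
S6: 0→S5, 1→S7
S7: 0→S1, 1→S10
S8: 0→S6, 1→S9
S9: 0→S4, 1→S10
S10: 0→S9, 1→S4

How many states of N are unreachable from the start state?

5

BFS from S10 reaches {S0, S1, S4, S7, S9, S10}; the 5 state(s) S2, S3, S5, S6, S8 are never visited.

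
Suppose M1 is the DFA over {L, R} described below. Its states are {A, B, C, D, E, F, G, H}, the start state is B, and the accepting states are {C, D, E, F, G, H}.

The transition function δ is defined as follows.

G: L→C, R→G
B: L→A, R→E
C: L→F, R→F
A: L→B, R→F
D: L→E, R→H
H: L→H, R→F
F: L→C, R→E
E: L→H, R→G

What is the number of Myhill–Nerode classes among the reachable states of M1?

Reachable states from the start: {A,B,C,E,F,G,H}. Unreachable: {D} — drop them.
P0 = {C,E,F,G,H} | {A,B}.
Stable partition: {C,E,F,G,H} | {A,B} — 2 equivalence classes.

2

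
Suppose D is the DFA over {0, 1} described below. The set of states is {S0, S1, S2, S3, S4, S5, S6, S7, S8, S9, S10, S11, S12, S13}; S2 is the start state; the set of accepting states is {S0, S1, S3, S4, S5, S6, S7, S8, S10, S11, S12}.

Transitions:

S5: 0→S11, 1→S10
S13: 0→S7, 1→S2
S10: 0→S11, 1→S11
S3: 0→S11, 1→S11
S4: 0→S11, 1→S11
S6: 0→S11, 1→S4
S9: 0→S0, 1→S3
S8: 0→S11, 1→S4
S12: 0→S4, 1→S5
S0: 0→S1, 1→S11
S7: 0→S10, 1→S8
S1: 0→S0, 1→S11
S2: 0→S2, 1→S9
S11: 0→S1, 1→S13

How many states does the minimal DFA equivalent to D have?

8

First remove the unreachable states {S5,S6,S12}; 11 states remain.
Start with accepting vs non-accepting: {S0,S1,S3,S4,S7,S8,S10,S11} | {S2,S9,S13}.
Split {S0,S1,S3,S4,S7,S8,S10,S11} by δ(·,1) → {S0,S1,S3,S4,S7,S8,S10} and {S11}.
Split {S0,S1,S3,S4,S7,S8,S10} by δ(·,0) → {S3,S4,S8,S10} and {S0,S1,S7}.
Split {S3,S4,S8,S10} by δ(·,1) → {S3,S4,S10} and {S8}.
Split {S2,S9,S13} by δ(·,0) → {S9,S13} and {S2}.
Split {S9,S13} by δ(·,1) → {S9} and {S13}.
On input 0, block {S0,S1,S7} splits into {S0,S1} and {S7}.
No further refinement is possible. Final partition (8 blocks): {S3,S4,S10} | {S9} | {S11} | {S0,S1} | {S8} | {S2} | {S13} | {S7}.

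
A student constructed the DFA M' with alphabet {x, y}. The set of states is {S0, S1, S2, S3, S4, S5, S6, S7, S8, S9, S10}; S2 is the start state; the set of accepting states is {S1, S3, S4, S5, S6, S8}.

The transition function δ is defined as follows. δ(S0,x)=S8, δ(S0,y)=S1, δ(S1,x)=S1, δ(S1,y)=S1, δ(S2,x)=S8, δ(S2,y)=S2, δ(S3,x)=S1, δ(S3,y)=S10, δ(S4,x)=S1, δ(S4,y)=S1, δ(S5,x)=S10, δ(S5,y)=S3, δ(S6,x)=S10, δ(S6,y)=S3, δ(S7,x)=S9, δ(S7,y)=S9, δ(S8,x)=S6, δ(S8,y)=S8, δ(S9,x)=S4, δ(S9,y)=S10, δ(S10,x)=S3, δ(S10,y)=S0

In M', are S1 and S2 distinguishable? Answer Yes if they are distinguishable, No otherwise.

Reachable states from the start: {S0,S1,S2,S3,S6,S8,S10}. Unreachable: {S4,S5,S7,S9} — drop them.
Initial partition by acceptance: {S1,S3,S6,S8} | {S0,S2,S10}.
Split {S1,S3,S6,S8} by δ(·,x) → {S1,S3,S8} and {S6}.
On input x, block {S1,S3,S8} splits into {S1,S3} and {S8}.
Refine {S1,S3} on symbol y: members go to different blocks, giving {S1} and {S3}.
Split {S0,S2,S10} by δ(·,x) → {S0,S2} and {S10}.
On input y, block {S0,S2} splits into {S0} and {S2}.
No further refinement is possible. Final partition (7 blocks): {S1} | {S0} | {S6} | {S8} | {S3} | {S10} | {S2}.
S1 and S2 end up in different blocks, so they are distinguishable. For instance, the string 'ε' is accepted from only S1.

Yes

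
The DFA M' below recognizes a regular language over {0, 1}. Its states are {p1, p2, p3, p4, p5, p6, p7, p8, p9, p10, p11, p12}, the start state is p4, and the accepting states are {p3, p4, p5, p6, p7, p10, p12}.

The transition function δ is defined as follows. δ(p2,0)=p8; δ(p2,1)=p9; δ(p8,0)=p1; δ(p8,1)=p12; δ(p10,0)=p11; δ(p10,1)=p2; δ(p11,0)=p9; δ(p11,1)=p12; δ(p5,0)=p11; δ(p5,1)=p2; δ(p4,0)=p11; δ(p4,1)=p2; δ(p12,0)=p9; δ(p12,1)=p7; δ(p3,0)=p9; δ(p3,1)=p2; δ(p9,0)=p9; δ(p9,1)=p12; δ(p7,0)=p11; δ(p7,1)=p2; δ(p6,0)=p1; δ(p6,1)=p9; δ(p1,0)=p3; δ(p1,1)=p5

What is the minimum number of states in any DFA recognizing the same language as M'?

States {p6,p10} cannot be reached from the start state, so discard them.
Initial partition by acceptance: {p3,p4,p5,p7,p12} | {p1,p2,p8,p9,p11}.
On input 1, block {p3,p4,p5,p7,p12} splits into {p3,p4,p5,p7} and {p12}.
Split {p1,p2,p8,p9,p11} by δ(·,0) → {p2,p8,p9,p11} and {p1}.
Split {p2,p8,p9,p11} by δ(·,0) → {p2,p9,p11} and {p8}.
Split {p2,p9,p11} by δ(·,0) → {p9,p11} and {p2}.
No further refinement is possible. Final partition (6 blocks): {p3,p4,p5,p7} | {p9,p11} | {p12} | {p1} | {p8} | {p2}.

6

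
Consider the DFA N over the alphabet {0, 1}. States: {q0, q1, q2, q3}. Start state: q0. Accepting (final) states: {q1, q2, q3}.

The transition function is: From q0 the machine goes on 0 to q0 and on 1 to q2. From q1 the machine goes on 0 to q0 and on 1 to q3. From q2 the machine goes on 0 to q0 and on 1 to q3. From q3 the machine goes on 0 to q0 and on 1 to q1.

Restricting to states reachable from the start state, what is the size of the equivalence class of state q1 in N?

Every state is reachable, so we keep all 4.
Initial partition by acceptance: {q1,q2,q3} | {q0}.
Stable partition: {q1,q2,q3} | {q0} — 2 equivalence classes.
The equivalence class containing q1 is {q1,q2,q3}, of size 3.

3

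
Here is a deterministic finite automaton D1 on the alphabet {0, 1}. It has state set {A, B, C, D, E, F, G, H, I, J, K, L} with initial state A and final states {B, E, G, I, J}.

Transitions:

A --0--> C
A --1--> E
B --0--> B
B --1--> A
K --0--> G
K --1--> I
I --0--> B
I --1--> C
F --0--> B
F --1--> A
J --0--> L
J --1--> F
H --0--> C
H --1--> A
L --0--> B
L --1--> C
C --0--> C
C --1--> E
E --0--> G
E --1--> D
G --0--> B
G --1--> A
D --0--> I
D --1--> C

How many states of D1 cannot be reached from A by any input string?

No path from A leads to F, H, J, K, L; the other 7 states are all reachable.

5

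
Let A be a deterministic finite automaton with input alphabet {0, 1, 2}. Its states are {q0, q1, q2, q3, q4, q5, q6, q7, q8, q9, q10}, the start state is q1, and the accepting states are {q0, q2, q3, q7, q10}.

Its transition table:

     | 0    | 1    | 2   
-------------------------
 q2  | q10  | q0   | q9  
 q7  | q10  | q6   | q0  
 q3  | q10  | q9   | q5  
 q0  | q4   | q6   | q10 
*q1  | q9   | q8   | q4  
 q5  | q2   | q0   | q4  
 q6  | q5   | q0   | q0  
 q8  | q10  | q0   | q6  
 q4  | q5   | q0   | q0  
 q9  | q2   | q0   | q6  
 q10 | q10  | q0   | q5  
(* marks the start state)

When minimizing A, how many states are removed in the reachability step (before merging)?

Starting at q1 and following transitions, the reachable set is {q0, q1, q2, q4, q5, q6, q8, q9, q10}. That leaves q3, q7 unreachable — 2 in total.

2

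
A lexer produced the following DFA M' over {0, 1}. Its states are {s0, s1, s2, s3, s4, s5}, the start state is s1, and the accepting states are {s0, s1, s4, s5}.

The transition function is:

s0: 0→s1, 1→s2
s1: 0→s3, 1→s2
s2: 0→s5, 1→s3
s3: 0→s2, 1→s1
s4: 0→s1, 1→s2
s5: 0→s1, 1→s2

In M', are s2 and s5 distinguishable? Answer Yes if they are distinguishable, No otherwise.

States {s0,s4} cannot be reached from the start state, so discard them.
Initial partition by acceptance: {s1,s5} | {s2,s3}.
Refine {s1,s5} on symbol 0: members go to different blocks, giving {s1} and {s5}.
Split {s2,s3} by δ(·,0) → {s2} and {s3}.
No further refinement is possible. Final partition (4 blocks): {s1} | {s2} | {s5} | {s3}.
s2 and s5 end up in different blocks, so they are distinguishable. For instance, the string 'ε' is accepted from only s5.

Yes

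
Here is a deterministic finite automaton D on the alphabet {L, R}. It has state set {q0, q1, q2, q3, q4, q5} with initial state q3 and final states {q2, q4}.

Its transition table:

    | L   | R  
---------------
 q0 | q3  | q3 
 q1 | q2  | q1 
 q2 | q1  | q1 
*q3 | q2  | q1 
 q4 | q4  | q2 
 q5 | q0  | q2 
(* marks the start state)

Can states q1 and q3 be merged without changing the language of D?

States {q0,q4,q5} cannot be reached from the start state, so discard them.
Start with accepting vs non-accepting: {q2} | {q1,q3}.
The partition is now stable with 2 blocks: {q2} | {q1,q3}.
q1 and q3 lie in the same block of the stable partition, so they are equivalent — no string distinguishes them.

Yes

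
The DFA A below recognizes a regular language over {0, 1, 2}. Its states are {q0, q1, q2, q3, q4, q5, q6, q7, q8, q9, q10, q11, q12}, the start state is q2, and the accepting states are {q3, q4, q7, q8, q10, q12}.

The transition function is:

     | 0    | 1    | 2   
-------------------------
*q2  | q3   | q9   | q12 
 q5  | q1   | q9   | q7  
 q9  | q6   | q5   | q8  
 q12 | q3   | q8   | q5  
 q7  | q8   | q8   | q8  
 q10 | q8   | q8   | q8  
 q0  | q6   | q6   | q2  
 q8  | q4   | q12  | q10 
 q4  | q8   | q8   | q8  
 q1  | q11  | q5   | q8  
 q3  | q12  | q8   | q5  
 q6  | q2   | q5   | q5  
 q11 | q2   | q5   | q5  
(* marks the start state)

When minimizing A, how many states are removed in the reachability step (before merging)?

No path from q2 leads to q0; the other 12 states are all reachable.

1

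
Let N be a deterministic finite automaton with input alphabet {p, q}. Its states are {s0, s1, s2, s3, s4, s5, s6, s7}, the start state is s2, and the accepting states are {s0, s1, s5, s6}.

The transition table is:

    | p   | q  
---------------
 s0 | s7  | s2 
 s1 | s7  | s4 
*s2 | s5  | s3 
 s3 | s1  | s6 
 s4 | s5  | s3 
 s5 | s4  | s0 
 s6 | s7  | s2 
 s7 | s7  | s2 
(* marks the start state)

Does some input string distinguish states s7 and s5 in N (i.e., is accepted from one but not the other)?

P0 = {s0,s1,s5,s6} | {s2,s3,s4,s7}.
Refine {s0,s1,s5,s6} on symbol q: members go to different blocks, giving {s0,s1,s6} and {s5}.
Refine {s2,s3,s4,s7} on symbol p: members go to different blocks, giving {s2,s4} and {s3} and {s7}.
Stable partition: {s0,s1,s6} | {s2,s4} | {s5} | {s3} | {s7} — 5 equivalence classes.
s7 and s5 end up in different blocks, so they are distinguishable. For instance, the string 'ε' is accepted from only s5.

Yes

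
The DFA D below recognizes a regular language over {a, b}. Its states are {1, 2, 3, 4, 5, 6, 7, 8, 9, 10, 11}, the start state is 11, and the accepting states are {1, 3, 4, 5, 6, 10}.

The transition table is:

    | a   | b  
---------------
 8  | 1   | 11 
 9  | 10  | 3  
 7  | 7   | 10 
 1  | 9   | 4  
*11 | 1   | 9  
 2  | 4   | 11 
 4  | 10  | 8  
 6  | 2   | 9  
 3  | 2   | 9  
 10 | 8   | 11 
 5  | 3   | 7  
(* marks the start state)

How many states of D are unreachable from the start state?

Starting at 11 and following transitions, the reachable set is {1, 2, 3, 4, 8, 9, 10, 11}. That leaves 5, 6, 7 unreachable — 3 in total.

3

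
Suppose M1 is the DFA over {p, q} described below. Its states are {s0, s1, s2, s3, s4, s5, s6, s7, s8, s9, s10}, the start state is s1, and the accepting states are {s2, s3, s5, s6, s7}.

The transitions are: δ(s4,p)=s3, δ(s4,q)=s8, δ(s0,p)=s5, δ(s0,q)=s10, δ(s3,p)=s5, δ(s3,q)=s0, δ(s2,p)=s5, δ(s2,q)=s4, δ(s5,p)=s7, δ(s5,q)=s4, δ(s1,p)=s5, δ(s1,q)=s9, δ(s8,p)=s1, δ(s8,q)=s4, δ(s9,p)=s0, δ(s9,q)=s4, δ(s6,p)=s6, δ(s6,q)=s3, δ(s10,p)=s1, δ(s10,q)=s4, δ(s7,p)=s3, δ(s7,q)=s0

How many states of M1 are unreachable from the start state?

2

No path from s1 leads to s2, s6; the other 9 states are all reachable.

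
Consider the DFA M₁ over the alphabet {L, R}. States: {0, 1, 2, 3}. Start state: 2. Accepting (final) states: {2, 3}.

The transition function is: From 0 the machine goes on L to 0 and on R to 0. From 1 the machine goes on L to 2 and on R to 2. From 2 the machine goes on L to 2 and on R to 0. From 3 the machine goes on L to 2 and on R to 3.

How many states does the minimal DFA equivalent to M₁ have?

2

Reachable states from the start: {0,2}. Unreachable: {1,3} — drop them.
Initial partition by acceptance: {2} | {0}.
Stable partition: {2} | {0} — 2 equivalence classes.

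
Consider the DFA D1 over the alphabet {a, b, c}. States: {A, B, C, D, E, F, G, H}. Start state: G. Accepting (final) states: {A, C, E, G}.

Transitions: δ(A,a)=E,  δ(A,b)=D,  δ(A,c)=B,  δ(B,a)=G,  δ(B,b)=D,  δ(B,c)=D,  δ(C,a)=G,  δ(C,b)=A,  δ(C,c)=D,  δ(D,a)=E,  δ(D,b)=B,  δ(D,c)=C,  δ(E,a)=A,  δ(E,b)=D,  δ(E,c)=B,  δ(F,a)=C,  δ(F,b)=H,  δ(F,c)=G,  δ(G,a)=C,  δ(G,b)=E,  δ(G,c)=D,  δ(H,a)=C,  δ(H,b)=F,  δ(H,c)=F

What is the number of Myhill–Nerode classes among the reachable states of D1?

First remove the unreachable states {F,H}; 6 states remain.
P0 = {A,C,E,G} | {B,D}.
Split {A,C,E,G} by δ(·,b) → {A,E} and {C,G}.
Split {B,D} by δ(·,a) → {B} and {D}.
No further refinement is possible. Final partition (4 blocks): {A,E} | {B} | {C,G} | {D}.

4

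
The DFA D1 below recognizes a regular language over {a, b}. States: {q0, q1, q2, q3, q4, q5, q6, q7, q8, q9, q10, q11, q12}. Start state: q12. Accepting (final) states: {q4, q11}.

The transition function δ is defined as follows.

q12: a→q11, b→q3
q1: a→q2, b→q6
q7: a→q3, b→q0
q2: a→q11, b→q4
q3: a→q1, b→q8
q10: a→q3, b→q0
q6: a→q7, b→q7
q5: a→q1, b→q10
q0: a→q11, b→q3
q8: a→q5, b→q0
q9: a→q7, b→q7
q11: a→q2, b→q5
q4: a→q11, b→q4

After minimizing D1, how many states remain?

8

States {q9} cannot be reached from the start state, so discard them.
P0 = {q4,q11} | {q0,q1,q2,q3,q5,q6,q7,q8,q10,q12}.
Refine {q4,q11} on symbol a: members go to different blocks, giving {q4} and {q11}.
Refine {q0,q1,q2,q3,q5,q6,q7,q8,q10,q12} on symbol a: members go to different blocks, giving {q1,q3,q5,q6,q7,q8,q10} and {q0,q2,q12}.
On input a, block {q1,q3,q5,q6,q7,q8,q10} splits into {q3,q5,q6,q7,q8,q10} and {q1}.
On input a, block {q3,q5,q6,q7,q8,q10} splits into {q6,q7,q8,q10} and {q3,q5}.
On input a, block {q6,q7,q8,q10} splits into {q7,q8,q10} and {q6}.
Split {q0,q2,q12} by δ(·,b) → {q0,q12} and {q2}.
Stable partition: {q4} | {q7,q8,q10} | {q11} | {q0,q12} | {q1} | {q3,q5} | {q6} | {q2} — 8 equivalence classes.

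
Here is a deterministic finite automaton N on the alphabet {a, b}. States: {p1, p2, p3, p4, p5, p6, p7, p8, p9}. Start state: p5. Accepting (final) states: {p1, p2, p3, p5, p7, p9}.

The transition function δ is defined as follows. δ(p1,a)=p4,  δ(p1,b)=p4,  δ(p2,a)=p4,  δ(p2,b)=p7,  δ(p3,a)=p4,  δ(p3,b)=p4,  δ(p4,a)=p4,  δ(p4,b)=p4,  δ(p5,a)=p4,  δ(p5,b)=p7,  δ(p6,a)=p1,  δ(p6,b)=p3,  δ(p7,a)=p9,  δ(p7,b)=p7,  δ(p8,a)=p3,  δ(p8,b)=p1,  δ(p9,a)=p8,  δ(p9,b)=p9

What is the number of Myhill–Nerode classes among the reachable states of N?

States {p2,p6} cannot be reached from the start state, so discard them.
P0 = {p1,p3,p5,p7,p9} | {p4,p8}.
On input a, block {p1,p3,p5,p7,p9} splits into {p1,p3,p5,p9} and {p7}.
Refine {p1,p3,p5,p9} on symbol b: members go to different blocks, giving {p1,p3} and {p5} and {p9}.
Split {p4,p8} by δ(·,a) → {p4} and {p8}.
Stable partition: {p1,p3} | {p4} | {p7} | {p5} | {p9} | {p8} — 6 equivalence classes.

6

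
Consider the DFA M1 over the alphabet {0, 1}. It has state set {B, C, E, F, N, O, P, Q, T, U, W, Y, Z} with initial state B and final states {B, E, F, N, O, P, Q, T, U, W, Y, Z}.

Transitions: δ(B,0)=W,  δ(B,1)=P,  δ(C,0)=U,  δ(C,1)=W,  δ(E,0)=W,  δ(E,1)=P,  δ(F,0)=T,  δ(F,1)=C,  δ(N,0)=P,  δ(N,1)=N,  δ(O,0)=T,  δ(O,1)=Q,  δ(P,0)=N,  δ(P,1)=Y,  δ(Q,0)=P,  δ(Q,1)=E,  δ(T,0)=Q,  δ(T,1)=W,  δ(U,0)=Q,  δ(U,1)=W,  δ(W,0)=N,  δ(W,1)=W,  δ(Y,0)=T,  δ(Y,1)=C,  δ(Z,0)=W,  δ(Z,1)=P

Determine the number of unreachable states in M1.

3

Starting at B and following transitions, the reachable set is {B, C, E, N, P, Q, T, U, W, Y}. That leaves F, O, Z unreachable — 3 in total.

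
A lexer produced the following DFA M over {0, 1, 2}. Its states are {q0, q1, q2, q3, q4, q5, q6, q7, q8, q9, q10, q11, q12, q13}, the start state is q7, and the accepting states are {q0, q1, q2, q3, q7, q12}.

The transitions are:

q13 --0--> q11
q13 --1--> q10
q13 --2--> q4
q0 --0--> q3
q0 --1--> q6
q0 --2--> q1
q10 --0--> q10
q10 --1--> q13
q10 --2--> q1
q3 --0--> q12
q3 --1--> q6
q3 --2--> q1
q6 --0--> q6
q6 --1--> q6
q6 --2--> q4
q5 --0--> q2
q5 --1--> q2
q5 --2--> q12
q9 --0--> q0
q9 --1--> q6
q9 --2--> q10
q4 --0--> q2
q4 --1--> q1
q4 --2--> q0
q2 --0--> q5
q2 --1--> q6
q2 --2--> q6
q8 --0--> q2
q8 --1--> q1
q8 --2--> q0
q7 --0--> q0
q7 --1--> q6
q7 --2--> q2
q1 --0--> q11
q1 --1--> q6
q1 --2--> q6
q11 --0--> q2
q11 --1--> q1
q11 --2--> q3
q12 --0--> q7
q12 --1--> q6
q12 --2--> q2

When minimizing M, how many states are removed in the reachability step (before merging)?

Starting at q7 and following transitions, the reachable set is {q0, q1, q2, q3, q4, q5, q6, q7, q11, q12}. That leaves q8, q9, q10, q13 unreachable — 4 in total.

4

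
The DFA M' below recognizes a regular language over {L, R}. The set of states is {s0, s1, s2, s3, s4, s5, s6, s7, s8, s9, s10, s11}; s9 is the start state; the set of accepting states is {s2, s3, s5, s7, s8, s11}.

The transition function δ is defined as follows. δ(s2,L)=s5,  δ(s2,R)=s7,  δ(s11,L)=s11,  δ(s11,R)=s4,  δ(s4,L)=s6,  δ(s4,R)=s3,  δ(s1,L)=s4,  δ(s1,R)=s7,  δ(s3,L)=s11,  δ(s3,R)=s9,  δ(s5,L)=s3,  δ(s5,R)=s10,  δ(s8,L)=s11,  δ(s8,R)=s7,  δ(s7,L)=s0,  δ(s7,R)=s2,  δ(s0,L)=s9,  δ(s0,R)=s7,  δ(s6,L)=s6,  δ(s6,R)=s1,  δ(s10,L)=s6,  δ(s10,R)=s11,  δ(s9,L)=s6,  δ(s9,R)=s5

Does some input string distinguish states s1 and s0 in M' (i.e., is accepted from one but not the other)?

No

States {s8} cannot be reached from the start state, so discard them.
Start with accepting vs non-accepting: {s2,s3,s5,s7,s11} | {s0,s1,s4,s6,s9,s10}.
On input L, block {s2,s3,s5,s7,s11} splits into {s2,s3,s5,s11} and {s7}.
On input R, block {s2,s3,s5,s11} splits into {s3,s5,s11} and {s2}.
Split {s0,s1,s4,s6,s9,s10} by δ(·,R) → {s4,s9,s10} and {s0,s1} and {s6}.
No further refinement is possible. Final partition (6 blocks): {s3,s5,s11} | {s4,s9,s10} | {s7} | {s2} | {s0,s1} | {s6}.
s1 and s0 lie in the same block of the stable partition, so they are equivalent — no string distinguishes them.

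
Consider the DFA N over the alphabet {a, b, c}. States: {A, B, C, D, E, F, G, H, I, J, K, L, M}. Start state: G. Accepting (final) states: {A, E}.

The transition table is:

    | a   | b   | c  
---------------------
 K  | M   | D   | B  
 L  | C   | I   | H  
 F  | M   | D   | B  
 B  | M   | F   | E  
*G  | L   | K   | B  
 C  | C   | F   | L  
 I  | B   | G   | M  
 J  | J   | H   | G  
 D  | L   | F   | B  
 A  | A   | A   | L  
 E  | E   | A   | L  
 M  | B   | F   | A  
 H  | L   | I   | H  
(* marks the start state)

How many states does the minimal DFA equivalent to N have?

First remove the unreachable states {J}; 12 states remain.
Start with accepting vs non-accepting: {A,E} | {B,C,D,F,G,H,I,K,L,M}.
Refine {B,C,D,F,G,H,I,K,L,M} on symbol c: members go to different blocks, giving {C,D,F,G,H,I,K,L} and {B,M}.
Refine {C,D,F,G,H,I,K,L} on symbol a: members go to different blocks, giving {C,D,G,H,L} and {F,I,K}.
On input c, block {C,D,G,H,L} splits into {C,H,L} and {D,G}.
No further refinement is possible. Final partition (5 blocks): {A,E} | {C,H,L} | {B,M} | {F,I,K} | {D,G}.

5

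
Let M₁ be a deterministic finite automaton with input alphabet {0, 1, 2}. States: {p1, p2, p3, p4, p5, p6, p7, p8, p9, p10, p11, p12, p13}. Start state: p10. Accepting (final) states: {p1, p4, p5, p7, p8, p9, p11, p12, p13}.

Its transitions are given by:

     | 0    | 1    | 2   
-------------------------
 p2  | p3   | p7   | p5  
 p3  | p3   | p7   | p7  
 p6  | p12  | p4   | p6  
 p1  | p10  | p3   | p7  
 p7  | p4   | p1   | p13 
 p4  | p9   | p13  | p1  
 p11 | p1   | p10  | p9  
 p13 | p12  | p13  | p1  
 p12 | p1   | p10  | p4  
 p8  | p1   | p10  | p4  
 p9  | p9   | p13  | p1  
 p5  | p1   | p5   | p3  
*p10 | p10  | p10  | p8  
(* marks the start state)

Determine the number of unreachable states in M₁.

No path from p10 leads to p2, p5, p6, p11; the other 9 states are all reachable.

4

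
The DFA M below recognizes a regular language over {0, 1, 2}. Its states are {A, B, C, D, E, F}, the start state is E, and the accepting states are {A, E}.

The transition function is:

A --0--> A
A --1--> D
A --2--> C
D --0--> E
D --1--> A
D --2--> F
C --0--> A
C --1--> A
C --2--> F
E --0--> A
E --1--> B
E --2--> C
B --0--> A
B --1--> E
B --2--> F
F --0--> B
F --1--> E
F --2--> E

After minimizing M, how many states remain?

3

All states are reachable from the start state.
Start with accepting vs non-accepting: {A,E} | {B,C,D,F}.
Split {B,C,D,F} by δ(·,0) → {B,C,D} and {F}.
No further refinement is possible. Final partition (3 blocks): {A,E} | {B,C,D} | {F}.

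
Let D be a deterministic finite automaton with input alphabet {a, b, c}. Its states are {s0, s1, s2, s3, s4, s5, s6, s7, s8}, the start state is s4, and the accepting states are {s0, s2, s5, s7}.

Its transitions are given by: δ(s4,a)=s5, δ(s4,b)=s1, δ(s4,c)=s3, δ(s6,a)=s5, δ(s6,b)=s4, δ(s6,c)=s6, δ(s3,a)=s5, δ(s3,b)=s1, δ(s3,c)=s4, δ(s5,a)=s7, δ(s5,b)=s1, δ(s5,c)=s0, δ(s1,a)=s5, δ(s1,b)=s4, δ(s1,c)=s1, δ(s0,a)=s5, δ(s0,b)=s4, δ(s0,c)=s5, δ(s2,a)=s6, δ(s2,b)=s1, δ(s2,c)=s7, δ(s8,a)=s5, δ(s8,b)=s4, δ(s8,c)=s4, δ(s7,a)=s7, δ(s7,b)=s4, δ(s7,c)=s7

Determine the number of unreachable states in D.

3

No path from s4 leads to s2, s6, s8; the other 6 states are all reachable.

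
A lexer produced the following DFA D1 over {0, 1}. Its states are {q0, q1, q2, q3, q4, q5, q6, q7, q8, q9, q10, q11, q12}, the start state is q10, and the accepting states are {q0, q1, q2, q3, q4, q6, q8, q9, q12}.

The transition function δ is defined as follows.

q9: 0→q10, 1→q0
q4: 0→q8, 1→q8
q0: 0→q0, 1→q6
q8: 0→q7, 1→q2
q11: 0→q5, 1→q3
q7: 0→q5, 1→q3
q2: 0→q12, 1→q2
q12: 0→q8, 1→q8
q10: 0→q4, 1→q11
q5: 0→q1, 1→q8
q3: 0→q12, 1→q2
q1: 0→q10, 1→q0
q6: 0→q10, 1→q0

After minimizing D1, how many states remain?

8

First remove the unreachable states {q9}; 12 states remain.
P0 = {q0,q1,q2,q3,q4,q6,q8,q12} | {q5,q7,q10,q11}.
On input 0, block {q0,q1,q2,q3,q4,q6,q8,q12} splits into {q0,q2,q3,q4,q12} and {q1,q6,q8}.
On input 0, block {q0,q2,q3,q4,q12} splits into {q0,q2,q3} and {q4,q12}.
On input 0, block {q0,q2,q3} splits into {q2,q3} and {q0}.
Split {q5,q7,q10,q11} by δ(·,0) → {q7,q11} and {q5} and {q10}.
Refine {q1,q6,q8} on symbol 0: members go to different blocks, giving {q1,q6} and {q8}.
The partition is now stable with 8 blocks: {q2,q3} | {q7,q11} | {q1,q6} | {q4,q12} | {q0} | {q5} | {q10} | {q8}.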